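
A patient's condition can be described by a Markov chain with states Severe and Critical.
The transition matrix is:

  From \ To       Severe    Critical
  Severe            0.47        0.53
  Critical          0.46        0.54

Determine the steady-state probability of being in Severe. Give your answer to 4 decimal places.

Let the stationary distribution be π with π = πP and π_1 + π_2 = 1.
π_1 = 0.47·π_1 + 0.46·π_2
Solving with the normalization constraint gives π = (0.4646, 0.5354).
So the stationary probability of Severe is 0.4646.

0.4646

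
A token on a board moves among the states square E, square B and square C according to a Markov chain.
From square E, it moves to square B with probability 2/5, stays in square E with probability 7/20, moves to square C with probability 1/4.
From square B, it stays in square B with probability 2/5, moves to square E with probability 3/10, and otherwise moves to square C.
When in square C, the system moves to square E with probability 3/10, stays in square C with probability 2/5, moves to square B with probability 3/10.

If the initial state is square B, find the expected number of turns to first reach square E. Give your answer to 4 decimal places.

3.3333

Let t(s) be the expected number of turns to first reach square E from state s, with t(square E) = 0. Conditioning on the first turn:
t(square B) = 1 + 0.4·t(square B) + 0.3·t(square C)
t(square C) = 1 + 0.3·t(square B) + 0.4·t(square C)
Solving: t(square B) = 3.3333, t(square C) = 3.3333.
Expected turns from square B to square E: 3.3333.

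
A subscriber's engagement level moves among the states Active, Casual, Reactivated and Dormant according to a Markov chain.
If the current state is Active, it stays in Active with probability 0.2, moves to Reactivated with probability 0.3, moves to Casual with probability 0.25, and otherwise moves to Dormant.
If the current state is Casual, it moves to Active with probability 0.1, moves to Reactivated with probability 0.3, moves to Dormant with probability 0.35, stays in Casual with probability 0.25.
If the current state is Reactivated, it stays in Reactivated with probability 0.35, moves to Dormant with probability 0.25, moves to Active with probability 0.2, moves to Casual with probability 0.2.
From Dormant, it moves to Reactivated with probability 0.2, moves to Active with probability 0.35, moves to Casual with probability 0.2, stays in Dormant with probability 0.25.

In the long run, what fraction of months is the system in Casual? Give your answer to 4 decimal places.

Let the stationary distribution be π with π = πP and π_1 + π_2 + π_3 + π_4 = 1.
π_1 = 0.2·π_1 + 0.1·π_2 + 0.2·π_3 + 0.35·π_4
π_2 = 0.25·π_1 + 0.25·π_2 + 0.2·π_3 + 0.2·π_4
π_3 = 0.3·π_1 + 0.3·π_2 + 0.35·π_3 + 0.2·π_4
Solving with the normalization constraint gives π = (0.2186, 0.2220, 0.2871, 0.2722).
So the stationary probability of Casual is 0.2220.

0.2220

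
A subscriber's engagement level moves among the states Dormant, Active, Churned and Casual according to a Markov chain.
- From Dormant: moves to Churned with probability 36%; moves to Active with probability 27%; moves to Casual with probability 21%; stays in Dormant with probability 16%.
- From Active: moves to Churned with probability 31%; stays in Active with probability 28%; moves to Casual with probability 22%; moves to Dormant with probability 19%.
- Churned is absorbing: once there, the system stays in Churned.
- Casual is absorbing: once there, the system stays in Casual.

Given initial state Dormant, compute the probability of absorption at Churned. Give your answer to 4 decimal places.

Let h(s) be the probability of absorption at Churned starting from transient state s. Then h(Churned) = 1 and h(Casual) = 0. By first-step analysis:
h(Dormant) = 0.16·h(Dormant) + 0.27·h(Active) + 0.36·1 + 0.21·0
h(Active) = 0.19·h(Dormant) + 0.28·h(Active) + 0.31·1 + 0.22·0
Solving: h(Dormant) = 0.6195, h(Active) = 0.5940.
Starting from Dormant, the probability is 0.6195.

0.6195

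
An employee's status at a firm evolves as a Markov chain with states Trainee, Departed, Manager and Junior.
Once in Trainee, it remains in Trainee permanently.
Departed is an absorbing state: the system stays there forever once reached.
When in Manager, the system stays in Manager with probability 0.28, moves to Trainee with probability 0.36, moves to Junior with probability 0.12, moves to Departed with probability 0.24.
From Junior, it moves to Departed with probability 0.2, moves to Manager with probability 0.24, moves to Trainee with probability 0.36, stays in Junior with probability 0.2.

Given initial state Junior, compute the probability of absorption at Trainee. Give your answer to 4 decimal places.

0.6316

Let h(s) be the probability of absorption at Trainee starting from transient state s. Then h(Trainee) = 1 and h(Departed) = 0. By first-step analysis:
h(Manager) = 0.36·1 + 0.24·0 + 0.28·h(Manager) + 0.12·h(Junior)
h(Junior) = 0.36·1 + 0.2·0 + 0.24·h(Manager) + 0.2·h(Junior)
Solving: h(Manager) = 0.6053, h(Junior) = 0.6316.
Starting from Junior, the probability is 0.6316.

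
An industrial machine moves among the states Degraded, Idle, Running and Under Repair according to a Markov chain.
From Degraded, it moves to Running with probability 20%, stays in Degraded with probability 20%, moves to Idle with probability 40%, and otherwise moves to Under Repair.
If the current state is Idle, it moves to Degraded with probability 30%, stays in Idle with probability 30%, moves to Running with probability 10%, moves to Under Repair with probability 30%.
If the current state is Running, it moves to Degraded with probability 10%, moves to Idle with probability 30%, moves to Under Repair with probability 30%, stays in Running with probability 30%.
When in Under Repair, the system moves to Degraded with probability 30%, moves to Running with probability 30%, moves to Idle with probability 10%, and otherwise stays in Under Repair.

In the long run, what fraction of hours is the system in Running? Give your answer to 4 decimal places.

Let the stationary distribution be π with π = πP and π_1 + π_2 + π_3 + π_4 = 1.
π_1 = 0.2·π_1 + 0.3·π_2 + 0.1·π_3 + 0.3·π_4
π_2 = 0.4·π_1 + 0.3·π_2 + 0.3·π_3 + 0.1·π_4
π_3 = 0.2·π_1 + 0.1·π_2 + 0.3·π_3 + 0.3·π_4
Solving with the normalization constraint gives π = (0.2321, 0.2679, 0.2232, 0.2768).
So the stationary probability of Running is 0.2232.

0.2232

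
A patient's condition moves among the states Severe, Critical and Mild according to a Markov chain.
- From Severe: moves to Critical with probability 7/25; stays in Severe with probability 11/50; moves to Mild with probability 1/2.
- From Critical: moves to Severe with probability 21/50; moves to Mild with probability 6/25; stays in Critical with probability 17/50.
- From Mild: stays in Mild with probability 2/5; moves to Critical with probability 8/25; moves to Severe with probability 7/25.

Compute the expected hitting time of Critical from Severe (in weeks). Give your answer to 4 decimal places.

Let t(s) be the expected number of weeks to first reach Critical from state s, with t(Critical) = 0. Conditioning on the first week:
t(Severe) = 1 + 0.22·t(Severe) + 0.5·t(Mild)
t(Mild) = 1 + 0.28·t(Severe) + 0.4·t(Mild)
Solving: t(Severe) = 3.3537, t(Mild) = 3.2317.
Expected weeks from Severe to Critical: 3.3537.

3.3537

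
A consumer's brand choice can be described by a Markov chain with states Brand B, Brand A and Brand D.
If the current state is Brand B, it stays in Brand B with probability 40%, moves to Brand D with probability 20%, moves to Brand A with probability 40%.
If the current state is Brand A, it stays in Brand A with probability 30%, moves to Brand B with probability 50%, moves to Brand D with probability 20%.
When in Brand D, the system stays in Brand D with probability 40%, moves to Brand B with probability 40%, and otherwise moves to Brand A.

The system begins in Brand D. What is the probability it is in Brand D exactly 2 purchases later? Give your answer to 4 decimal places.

0.2800

Sum over the intermediate state after 1 purchase:
P = P(Brand D→Brand B)·P(Brand B→Brand D) + P(Brand D→Brand A)·P(Brand A→Brand D) + P(Brand D→Brand D)·P(Brand D→Brand D)
  = 0.4×0.2 + 0.2×0.2 + 0.4×0.4
  = 0.0800 + 0.0400 + 0.1600 = 0.2800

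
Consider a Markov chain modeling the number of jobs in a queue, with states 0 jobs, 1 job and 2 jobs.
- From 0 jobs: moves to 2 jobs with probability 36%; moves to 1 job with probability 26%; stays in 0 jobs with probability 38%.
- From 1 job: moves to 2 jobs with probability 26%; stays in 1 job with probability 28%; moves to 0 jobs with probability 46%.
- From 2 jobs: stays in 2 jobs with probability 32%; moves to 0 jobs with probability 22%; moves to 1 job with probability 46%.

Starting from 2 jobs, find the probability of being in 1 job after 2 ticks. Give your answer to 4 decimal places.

Sum over the intermediate state after 1 tick:
P = P(2 jobs→0 jobs)·P(0 jobs→1 job) + P(2 jobs→1 job)·P(1 job→1 job) + P(2 jobs→2 jobs)·P(2 jobs→1 job)
  = 0.22×0.26 + 0.46×0.28 + 0.32×0.46
  = 0.0572 + 0.1288 + 0.1472 = 0.3332

0.3332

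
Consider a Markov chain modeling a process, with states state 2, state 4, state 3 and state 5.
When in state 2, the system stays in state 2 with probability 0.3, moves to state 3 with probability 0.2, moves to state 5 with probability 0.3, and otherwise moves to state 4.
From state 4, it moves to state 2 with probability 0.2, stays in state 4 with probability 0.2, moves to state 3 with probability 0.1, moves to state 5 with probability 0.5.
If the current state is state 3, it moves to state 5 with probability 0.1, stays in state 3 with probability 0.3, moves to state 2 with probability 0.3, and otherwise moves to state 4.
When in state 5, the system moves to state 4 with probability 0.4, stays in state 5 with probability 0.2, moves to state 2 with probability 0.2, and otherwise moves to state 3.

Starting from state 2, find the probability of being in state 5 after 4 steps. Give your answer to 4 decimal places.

Propagate the distribution vector 4 steps from state 2.
After 0 steps: (1.0000, 0.0000, 0.0000, 0.0000)
After 1 step: (0.3000, 0.2000, 0.2000, 0.3000)
After 2 steps: (0.2500, 0.2800, 0.2000, 0.2700)
After 3 steps: (0.2450, 0.2740, 0.1920, 0.2890)
After 4 steps: (0.2437, 0.2770, 0.1918, 0.2875)
P(in state 5 after 4 steps) = 0.2875

0.2875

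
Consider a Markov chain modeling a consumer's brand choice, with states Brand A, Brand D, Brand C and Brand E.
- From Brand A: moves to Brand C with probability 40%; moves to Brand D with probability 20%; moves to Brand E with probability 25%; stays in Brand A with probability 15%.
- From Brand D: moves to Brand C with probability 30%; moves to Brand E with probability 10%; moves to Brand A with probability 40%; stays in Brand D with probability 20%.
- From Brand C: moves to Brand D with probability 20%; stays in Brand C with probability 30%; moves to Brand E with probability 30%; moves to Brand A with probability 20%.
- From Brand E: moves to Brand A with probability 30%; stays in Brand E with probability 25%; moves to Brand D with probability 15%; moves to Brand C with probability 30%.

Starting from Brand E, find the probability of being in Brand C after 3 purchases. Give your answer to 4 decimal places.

Propagate the distribution vector 3 purchases from Brand E.
After 0 purchases: (0.0000, 0.0000, 0.0000, 1.0000)
After 1 purchase: (0.3000, 0.1500, 0.3000, 0.2500)
After 2 purchases: (0.2400, 0.1875, 0.3300, 0.2425)
After 3 purchases: (0.2498, 0.1879, 0.3240, 0.2384)
P(in Brand C after 3 purchases) = 0.3240

0.3240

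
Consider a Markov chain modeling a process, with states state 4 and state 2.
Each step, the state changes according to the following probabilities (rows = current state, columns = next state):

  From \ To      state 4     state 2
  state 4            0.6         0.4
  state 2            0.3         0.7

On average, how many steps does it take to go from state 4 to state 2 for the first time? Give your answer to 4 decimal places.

2.5000

Let t(s) be the expected number of steps to first reach state 2 from state s, with t(state 2) = 0. Conditioning on the first step:
t(state 4) = 1 + 0.6·t(state 4)
Solving: t(state 4) = 2.5000.
Expected steps from state 4 to state 2: 2.5000.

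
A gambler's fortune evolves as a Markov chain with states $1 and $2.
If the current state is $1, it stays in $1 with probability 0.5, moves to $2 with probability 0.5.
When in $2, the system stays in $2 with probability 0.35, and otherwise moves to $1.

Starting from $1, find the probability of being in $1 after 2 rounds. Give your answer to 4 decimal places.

Sum over the intermediate state after 1 round:
P = P($1→$1)·P($1→$1) + P($1→$2)·P($2→$1)
  = 0.5×0.5 + 0.5×0.65
  = 0.2500 + 0.3250 = 0.5750

0.5750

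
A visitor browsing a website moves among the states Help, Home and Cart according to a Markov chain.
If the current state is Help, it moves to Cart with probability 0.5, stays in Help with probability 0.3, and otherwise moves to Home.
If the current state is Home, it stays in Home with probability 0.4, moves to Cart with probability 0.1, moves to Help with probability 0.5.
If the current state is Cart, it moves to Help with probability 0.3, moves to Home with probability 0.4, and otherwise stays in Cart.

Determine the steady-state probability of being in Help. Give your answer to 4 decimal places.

Let the stationary distribution be π with π = πP and π_1 + π_2 + π_3 = 1.
π_1 = 0.3·π_1 + 0.5·π_2 + 0.3·π_3
π_2 = 0.2·π_1 + 0.4·π_2 + 0.4·π_3
Solving with the normalization constraint gives π = (0.3654, 0.3269, 0.3077).
So the stationary probability of Help is 0.3654.

0.3654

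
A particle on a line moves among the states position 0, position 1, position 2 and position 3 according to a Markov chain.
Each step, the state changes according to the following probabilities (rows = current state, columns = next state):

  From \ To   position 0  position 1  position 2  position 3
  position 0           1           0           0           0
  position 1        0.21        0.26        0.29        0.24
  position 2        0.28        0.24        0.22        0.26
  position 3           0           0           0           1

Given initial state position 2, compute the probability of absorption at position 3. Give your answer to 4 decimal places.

0.4925

Let h(s) be the probability of absorption at position 3 starting from transient state s. Then h(position 3) = 1 and h(position 0) = 0. By first-step analysis:
h(position 1) = 0.21·0 + 0.26·h(position 1) + 0.29·h(position 2) + 0.24·1
h(position 2) = 0.28·0 + 0.24·h(position 1) + 0.22·h(position 2) + 0.26·1
Solving: h(position 1) = 0.5173, h(position 2) = 0.4925.
Starting from position 2, the probability is 0.4925.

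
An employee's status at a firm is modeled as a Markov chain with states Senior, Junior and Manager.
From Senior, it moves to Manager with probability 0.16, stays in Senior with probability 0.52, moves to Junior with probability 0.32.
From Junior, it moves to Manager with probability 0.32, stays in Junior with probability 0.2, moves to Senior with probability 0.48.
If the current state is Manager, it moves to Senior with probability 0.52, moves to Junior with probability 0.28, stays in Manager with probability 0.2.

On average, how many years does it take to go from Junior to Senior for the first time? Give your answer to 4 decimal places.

2.0349

Let t(s) be the expected number of years to first reach Senior from state s, with t(Senior) = 0. Conditioning on the first year:
t(Junior) = 1 + 0.2·t(Junior) + 0.32·t(Manager)
t(Manager) = 1 + 0.28·t(Junior) + 0.2·t(Manager)
Solving: t(Junior) = 2.0349, t(Manager) = 1.9622.
Expected years from Junior to Senior: 2.0349.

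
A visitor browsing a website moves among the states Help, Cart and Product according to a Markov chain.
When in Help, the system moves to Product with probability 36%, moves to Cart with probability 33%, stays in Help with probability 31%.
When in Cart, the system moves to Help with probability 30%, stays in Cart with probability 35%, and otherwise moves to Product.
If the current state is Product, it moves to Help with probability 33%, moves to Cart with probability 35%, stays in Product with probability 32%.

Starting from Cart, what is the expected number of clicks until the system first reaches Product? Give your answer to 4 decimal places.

2.8326

Let t(s) be the expected number of clicks to first reach Product from state s, with t(Product) = 0. Conditioning on the first click:
t(Help) = 1 + 0.31·t(Help) + 0.33·t(Cart)
t(Cart) = 1 + 0.3·t(Help) + 0.35·t(Cart)
Solving: t(Help) = 2.8040, t(Cart) = 2.8326.
Expected clicks from Cart to Product: 2.8326.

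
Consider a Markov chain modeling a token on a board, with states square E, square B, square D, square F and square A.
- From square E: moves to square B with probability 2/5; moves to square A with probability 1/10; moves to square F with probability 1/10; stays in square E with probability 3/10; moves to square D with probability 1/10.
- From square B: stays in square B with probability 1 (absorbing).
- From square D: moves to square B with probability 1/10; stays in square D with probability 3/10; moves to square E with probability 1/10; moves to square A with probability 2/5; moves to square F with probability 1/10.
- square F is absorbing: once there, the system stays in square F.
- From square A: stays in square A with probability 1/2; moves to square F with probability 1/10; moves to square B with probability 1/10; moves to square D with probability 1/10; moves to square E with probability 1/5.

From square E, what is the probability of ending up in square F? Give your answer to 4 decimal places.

Let h(s) be the probability of absorption at square F starting from transient state s. Then h(square F) = 1 and h(square B) = 0. By first-step analysis:
h(square E) = 0.3·h(square E) + 0.4·0 + 0.1·h(square D) + 0.1·1 + 0.1·h(square A)
h(square D) = 0.1·h(square E) + 0.1·0 + 0.3·h(square D) + 0.1·1 + 0.4·h(square A)
h(square A) = 0.2·h(square E) + 0.1·0 + 0.1·h(square D) + 0.1·1 + 0.5·h(square A)
Solving: h(square E) = 0.2540, h(square D) = 0.3968, h(square A) = 0.3810.
Starting from square E, the probability is 0.2540.

0.2540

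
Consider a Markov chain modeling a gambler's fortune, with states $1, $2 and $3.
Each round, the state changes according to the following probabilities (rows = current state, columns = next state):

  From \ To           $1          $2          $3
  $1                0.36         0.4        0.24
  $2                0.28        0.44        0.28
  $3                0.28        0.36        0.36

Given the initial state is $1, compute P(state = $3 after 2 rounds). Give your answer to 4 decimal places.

Sum over the intermediate state after 1 round:
P = P($1→$1)·P($1→$3) + P($1→$2)·P($2→$3) + P($1→$3)·P($3→$3)
  = 0.36×0.24 + 0.4×0.28 + 0.24×0.36
  = 0.0864 + 0.1120 + 0.0864 = 0.2848

0.2848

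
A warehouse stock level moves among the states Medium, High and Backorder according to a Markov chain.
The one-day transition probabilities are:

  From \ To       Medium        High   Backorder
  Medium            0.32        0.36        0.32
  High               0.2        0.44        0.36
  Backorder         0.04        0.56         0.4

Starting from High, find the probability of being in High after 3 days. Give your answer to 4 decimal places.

Propagate the distribution vector 3 days from High.
After 0 days: (0.0000, 1.0000, 0.0000)
After 1 day: (0.2000, 0.4400, 0.3600)
After 2 days: (0.1664, 0.4672, 0.3664)
After 3 days: (0.1613, 0.4707, 0.3680)
P(in High after 3 days) = 0.4707

0.4707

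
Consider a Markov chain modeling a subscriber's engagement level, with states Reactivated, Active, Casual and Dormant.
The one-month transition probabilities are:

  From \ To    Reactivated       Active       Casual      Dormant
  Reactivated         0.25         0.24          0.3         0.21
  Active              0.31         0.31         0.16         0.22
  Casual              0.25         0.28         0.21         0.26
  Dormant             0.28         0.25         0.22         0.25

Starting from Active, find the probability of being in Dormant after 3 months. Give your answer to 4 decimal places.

0.2331

Propagate the distribution vector 3 months from Active.
After 0 months: (0.0000, 1.0000, 0.0000, 0.0000)
After 1 month: (0.3100, 0.3100, 0.1600, 0.2200)
After 2 months: (0.2752, 0.2703, 0.2246, 0.2299)
After 3 months: (0.2731, 0.2702, 0.2236, 0.2331)
P(in Dormant after 3 months) = 0.2331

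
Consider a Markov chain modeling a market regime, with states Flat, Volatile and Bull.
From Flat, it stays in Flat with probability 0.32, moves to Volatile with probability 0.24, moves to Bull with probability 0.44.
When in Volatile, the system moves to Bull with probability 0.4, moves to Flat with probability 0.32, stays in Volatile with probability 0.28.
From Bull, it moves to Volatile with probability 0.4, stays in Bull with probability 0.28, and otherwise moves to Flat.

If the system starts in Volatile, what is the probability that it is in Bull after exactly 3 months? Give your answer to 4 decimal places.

0.3690

Propagate the distribution vector 3 months from Volatile.
After 0 months: (0.0000, 1.0000, 0.0000)
After 1 month: (0.3200, 0.2800, 0.4000)
After 2 months: (0.3200, 0.3152, 0.3648)
After 3 months: (0.3200, 0.3110, 0.3690)
P(in Bull after 3 months) = 0.3690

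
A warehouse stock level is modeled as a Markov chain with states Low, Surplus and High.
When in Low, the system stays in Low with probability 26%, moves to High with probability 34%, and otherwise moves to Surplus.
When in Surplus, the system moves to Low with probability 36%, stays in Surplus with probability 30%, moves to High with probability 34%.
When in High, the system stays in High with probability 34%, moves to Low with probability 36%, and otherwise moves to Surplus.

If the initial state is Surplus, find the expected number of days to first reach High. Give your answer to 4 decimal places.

Let t(s) be the expected number of days to first reach High from state s, with t(High) = 0. Conditioning on the first day:
t(Low) = 1 + 0.26·t(Low) + 0.4·t(Surplus)
t(Surplus) = 1 + 0.36·t(Low) + 0.3·t(Surplus)
Solving: t(Low) = 2.9412, t(Surplus) = 2.9412.
Expected days from Surplus to High: 2.9412.

2.9412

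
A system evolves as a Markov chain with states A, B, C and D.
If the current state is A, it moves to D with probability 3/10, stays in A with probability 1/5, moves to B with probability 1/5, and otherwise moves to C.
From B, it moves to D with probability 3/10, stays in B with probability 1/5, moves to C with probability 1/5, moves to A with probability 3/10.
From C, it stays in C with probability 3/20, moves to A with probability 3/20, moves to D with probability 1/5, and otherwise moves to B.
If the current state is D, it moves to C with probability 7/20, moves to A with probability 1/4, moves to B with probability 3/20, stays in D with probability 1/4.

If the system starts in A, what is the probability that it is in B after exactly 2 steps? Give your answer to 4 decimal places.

0.2750

Propagate the distribution vector 2 steps from A.
After 0 steps: (1.0000, 0.0000, 0.0000, 0.0000)
After 1 step: (0.2000, 0.2000, 0.3000, 0.3000)
After 2 steps: (0.2200, 0.2750, 0.2500, 0.2550)
P(in B after 2 steps) = 0.2750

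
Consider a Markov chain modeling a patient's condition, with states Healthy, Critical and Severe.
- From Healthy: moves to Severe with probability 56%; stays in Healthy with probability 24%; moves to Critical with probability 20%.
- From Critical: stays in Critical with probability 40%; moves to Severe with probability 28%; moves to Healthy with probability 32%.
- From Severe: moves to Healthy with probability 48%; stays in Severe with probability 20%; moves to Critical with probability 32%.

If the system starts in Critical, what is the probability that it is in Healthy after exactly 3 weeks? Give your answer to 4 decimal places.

Propagate the distribution vector 3 weeks from Critical.
After 0 weeks: (0.0000, 1.0000, 0.0000)
After 1 week: (0.3200, 0.4000, 0.2800)
After 2 weeks: (0.3392, 0.3136, 0.3472)
After 3 weeks: (0.3484, 0.3044, 0.3472)
P(in Healthy after 3 weeks) = 0.3484

0.3484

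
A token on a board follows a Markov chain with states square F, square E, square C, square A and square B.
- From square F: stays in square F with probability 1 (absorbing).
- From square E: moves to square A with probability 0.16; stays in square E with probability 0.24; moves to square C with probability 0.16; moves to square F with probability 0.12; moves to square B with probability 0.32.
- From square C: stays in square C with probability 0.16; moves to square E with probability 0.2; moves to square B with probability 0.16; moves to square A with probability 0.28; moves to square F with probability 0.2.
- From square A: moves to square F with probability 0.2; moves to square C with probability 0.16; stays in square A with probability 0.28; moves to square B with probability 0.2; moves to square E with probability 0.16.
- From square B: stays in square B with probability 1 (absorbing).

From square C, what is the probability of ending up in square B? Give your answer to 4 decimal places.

Let h(s) be the probability of absorption at square B starting from transient state s. Then h(square B) = 1 and h(square F) = 0. By first-step analysis:
h(square E) = 0.12·0 + 0.24·h(square E) + 0.16·h(square C) + 0.16·h(square A) + 0.32·1
h(square C) = 0.2·0 + 0.2·h(square E) + 0.16·h(square C) + 0.28·h(square A) + 0.16·1
h(square A) = 0.2·0 + 0.16·h(square E) + 0.16·h(square C) + 0.28·h(square A) + 0.2·1
Solving: h(square E) = 0.6442, h(square C) = 0.5229, h(square A) = 0.5371.
Starting from square C, the probability is 0.5229.

0.5229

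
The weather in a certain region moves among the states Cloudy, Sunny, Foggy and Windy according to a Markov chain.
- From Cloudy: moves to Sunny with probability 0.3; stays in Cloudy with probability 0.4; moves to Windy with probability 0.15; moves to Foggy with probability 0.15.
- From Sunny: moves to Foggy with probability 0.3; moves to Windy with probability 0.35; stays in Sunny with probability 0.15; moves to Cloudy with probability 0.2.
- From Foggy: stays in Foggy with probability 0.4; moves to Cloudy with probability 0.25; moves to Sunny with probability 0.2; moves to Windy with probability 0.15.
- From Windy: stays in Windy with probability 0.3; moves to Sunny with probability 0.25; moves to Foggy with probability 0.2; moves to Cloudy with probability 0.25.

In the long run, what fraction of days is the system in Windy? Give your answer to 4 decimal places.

Let the stationary distribution be π with π = πP and π_1 + π_2 + π_3 + π_4 = 1.
π_1 = 0.4·π_1 + 0.2·π_2 + 0.25·π_3 + 0.25·π_4
π_2 = 0.3·π_1 + 0.15·π_2 + 0.2·π_3 + 0.25·π_4
π_3 = 0.15·π_1 + 0.3·π_2 + 0.4·π_3 + 0.2·π_4
Solving with the normalization constraint gives π = (0.2807, 0.2282, 0.2610, 0.2302).
So the stationary probability of Windy is 0.2302.

0.2302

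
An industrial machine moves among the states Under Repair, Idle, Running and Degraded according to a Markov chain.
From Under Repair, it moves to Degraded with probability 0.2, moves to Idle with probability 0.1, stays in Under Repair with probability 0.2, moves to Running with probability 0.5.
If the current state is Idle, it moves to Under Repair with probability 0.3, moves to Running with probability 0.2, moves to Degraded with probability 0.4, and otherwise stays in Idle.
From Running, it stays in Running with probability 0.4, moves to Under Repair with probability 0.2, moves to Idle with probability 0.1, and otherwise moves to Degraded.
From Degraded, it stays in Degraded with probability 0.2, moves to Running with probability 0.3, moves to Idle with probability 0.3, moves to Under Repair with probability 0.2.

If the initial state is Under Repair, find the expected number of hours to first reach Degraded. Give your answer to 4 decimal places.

3.8062

Let t(s) be the expected number of hours to first reach Degraded from state s, with t(Degraded) = 0. Conditioning on the first hour:
t(Under Repair) = 1 + 0.2·t(Under Repair) + 0.1·t(Idle) + 0.5·t(Running)
t(Idle) = 1 + 0.3·t(Under Repair) + 0.1·t(Idle) + 0.2·t(Running)
t(Running) = 1 + 0.2·t(Under Repair) + 0.1·t(Idle) + 0.4·t(Running)
Solving: t(Under Repair) = 3.8062, t(Idle) = 3.1488, t(Running) = 3.4602.
Expected hours from Under Repair to Degraded: 3.8062.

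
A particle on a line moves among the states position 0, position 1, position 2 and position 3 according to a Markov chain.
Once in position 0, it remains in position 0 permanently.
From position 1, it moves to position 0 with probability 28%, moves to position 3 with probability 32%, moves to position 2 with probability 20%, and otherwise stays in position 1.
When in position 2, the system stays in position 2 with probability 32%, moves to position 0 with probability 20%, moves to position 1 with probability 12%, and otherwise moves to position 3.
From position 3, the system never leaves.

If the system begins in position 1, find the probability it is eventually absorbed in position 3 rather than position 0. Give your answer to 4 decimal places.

Let h(s) be the probability of absorption at position 3 starting from transient state s. Then h(position 3) = 1 and h(position 0) = 0. By first-step analysis:
h(position 1) = 0.28·0 + 0.2·h(position 1) + 0.2·h(position 2) + 0.32·1
h(position 2) = 0.2·0 + 0.12·h(position 1) + 0.32·h(position 2) + 0.36·1
Solving: h(position 1) = 0.5569, h(position 2) = 0.6277.
Starting from position 1, the probability is 0.5569.

0.5569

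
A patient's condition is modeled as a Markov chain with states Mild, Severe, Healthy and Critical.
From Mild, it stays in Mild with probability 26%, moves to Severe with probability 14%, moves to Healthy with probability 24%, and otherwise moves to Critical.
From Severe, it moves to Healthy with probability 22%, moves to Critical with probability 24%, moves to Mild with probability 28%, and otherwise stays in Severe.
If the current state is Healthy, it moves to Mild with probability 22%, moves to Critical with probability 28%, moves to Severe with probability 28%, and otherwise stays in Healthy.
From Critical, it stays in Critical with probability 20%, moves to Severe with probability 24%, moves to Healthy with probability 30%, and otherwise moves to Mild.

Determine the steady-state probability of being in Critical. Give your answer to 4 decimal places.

0.2696

Let the stationary distribution be π with π = πP and π_1 + π_2 + π_3 + π_4 = 1.
π_1 = 0.26·π_1 + 0.28·π_2 + 0.22·π_3 + 0.26·π_4
π_2 = 0.14·π_1 + 0.26·π_2 + 0.28·π_3 + 0.24·π_4
π_3 = 0.24·π_1 + 0.22·π_2 + 0.22·π_3 + 0.3·π_4
Solving with the normalization constraint gives π = (0.2547, 0.2290, 0.2467, 0.2696).
So the stationary probability of Critical is 0.2696.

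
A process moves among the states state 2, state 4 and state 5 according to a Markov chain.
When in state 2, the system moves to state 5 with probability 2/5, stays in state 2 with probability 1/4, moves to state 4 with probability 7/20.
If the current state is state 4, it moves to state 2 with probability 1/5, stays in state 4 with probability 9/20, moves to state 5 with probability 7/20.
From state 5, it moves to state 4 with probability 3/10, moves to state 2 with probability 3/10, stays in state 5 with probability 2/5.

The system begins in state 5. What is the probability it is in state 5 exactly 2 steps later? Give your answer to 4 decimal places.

Sum over the intermediate state after 1 step:
P = P(state 5→state 2)·P(state 2→state 5) + P(state 5→state 4)·P(state 4→state 5) + P(state 5→state 5)·P(state 5→state 5)
  = 0.3×0.4 + 0.3×0.35 + 0.4×0.4
  = 0.1200 + 0.1050 + 0.1600 = 0.3850

0.3850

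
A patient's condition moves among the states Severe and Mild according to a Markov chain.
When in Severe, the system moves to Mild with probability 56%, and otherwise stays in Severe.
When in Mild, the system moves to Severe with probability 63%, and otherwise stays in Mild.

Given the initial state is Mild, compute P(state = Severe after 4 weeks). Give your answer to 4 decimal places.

0.5287

Propagate the distribution vector 4 weeks from Mild.
After 0 weeks: (0.0000, 1.0000)
After 1 week: (0.6300, 0.3700)
After 2 weeks: (0.5103, 0.4897)
After 3 weeks: (0.5330, 0.4670)
After 4 weeks: (0.5287, 0.4713)
P(in Severe after 4 weeks) = 0.5287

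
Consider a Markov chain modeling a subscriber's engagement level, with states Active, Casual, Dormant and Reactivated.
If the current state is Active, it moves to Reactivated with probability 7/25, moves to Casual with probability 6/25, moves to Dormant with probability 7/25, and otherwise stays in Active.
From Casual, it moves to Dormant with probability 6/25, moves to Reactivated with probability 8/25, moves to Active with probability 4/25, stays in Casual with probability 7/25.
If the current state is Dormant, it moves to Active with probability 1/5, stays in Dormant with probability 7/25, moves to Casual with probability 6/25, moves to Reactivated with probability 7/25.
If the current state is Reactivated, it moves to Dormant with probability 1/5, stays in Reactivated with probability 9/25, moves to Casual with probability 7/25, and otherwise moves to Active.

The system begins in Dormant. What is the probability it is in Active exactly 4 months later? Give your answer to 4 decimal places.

Propagate the distribution vector 4 months from Dormant.
After 0 months: (0.0000, 0.0000, 1.0000, 0.0000)
After 1 month: (0.2000, 0.2400, 0.2800, 0.2800)
After 2 months: (0.1792, 0.2608, 0.2480, 0.3120)
After 3 months: (0.1771, 0.2629, 0.2446, 0.3154)
After 4 months: (0.1769, 0.2631, 0.2443, 0.3157)
P(in Active after 4 months) = 0.1769

0.1769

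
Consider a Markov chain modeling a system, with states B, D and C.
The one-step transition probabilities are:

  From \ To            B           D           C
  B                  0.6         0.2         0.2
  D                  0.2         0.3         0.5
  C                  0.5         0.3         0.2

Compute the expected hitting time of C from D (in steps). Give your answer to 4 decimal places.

Let t(s) be the expected number of steps to first reach C from state s, with t(C) = 0. Conditioning on the first step:
t(B) = 1 + 0.6·t(B) + 0.2·t(D)
t(D) = 1 + 0.2·t(B) + 0.3·t(D)
Solving: t(B) = 3.7500, t(D) = 2.5000.
Expected steps from D to C: 2.5000.

2.5000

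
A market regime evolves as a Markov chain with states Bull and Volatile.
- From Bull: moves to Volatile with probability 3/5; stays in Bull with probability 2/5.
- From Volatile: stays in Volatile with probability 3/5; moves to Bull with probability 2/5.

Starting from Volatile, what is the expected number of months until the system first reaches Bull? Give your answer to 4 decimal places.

Let t(s) be the expected number of months to first reach Bull from state s, with t(Bull) = 0. Conditioning on the first month:
t(Volatile) = 1 + 0.6·t(Volatile)
Solving: t(Volatile) = 2.5000.
Expected months from Volatile to Bull: 2.5000.

2.5000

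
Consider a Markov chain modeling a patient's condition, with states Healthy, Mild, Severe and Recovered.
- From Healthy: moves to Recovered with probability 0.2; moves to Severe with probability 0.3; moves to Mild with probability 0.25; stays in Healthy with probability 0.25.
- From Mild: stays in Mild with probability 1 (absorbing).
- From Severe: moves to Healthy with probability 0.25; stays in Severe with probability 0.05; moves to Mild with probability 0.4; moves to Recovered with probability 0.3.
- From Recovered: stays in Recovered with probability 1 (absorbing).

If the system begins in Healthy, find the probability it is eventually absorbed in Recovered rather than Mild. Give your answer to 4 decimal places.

0.4392

Let h(s) be the probability of absorption at Recovered starting from transient state s. Then h(Recovered) = 1 and h(Mild) = 0. By first-step analysis:
h(Healthy) = 0.25·h(Healthy) + 0.25·0 + 0.3·h(Severe) + 0.2·1
h(Severe) = 0.25·h(Healthy) + 0.4·0 + 0.05·h(Severe) + 0.3·1
Solving: h(Healthy) = 0.4392, h(Severe) = 0.4314.
Starting from Healthy, the probability is 0.4392.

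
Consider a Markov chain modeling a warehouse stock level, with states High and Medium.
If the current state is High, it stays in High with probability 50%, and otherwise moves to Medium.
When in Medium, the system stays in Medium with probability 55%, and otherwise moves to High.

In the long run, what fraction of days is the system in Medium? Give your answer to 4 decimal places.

Let the stationary distribution be π with π = πP and π_1 + π_2 = 1.
π_1 = 0.5·π_1 + 0.45·π_2
Solving with the normalization constraint gives π = (0.4737, 0.5263).
So the stationary probability of Medium is 0.5263.

0.5263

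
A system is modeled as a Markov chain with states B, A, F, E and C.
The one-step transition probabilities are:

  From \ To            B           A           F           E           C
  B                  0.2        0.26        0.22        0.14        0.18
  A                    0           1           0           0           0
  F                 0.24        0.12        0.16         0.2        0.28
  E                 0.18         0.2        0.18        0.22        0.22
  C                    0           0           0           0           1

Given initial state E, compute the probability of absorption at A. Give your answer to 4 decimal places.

0.4687

Let h(s) be the probability of absorption at A starting from transient state s. Then h(A) = 1 and h(C) = 0. By first-step analysis:
h(B) = 0.2·h(B) + 0.26·1 + 0.22·h(F) + 0.14·h(E) + 0.18·0
h(F) = 0.24·h(B) + 0.12·1 + 0.16·h(F) + 0.2·h(E) + 0.28·0
h(E) = 0.18·h(B) + 0.2·1 + 0.18·h(F) + 0.22·h(E) + 0.22·0
Solving: h(B) = 0.5177, h(F) = 0.4024, h(E) = 0.4687.
Starting from E, the probability is 0.4687.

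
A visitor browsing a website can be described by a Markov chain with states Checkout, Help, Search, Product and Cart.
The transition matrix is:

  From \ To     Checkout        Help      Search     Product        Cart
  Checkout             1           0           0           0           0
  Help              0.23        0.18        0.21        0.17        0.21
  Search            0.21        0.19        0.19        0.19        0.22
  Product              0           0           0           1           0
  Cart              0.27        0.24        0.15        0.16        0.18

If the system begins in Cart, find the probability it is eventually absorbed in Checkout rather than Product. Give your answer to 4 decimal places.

0.6001

Let h(s) be the probability of absorption at Checkout starting from transient state s. Then h(Checkout) = 1 and h(Product) = 0. By first-step analysis:
h(Help) = 0.23·1 + 0.18·h(Help) + 0.21·h(Search) + 0.17·0 + 0.21·h(Cart)
h(Search) = 0.21·1 + 0.19·h(Help) + 0.19·h(Search) + 0.19·0 + 0.22·h(Cart)
h(Cart) = 0.27·1 + 0.24·h(Help) + 0.15·h(Search) + 0.16·0 + 0.18·h(Cart)
Solving: h(Help) = 0.5770, h(Search) = 0.5576, h(Cart) = 0.6001.
Starting from Cart, the probability is 0.6001.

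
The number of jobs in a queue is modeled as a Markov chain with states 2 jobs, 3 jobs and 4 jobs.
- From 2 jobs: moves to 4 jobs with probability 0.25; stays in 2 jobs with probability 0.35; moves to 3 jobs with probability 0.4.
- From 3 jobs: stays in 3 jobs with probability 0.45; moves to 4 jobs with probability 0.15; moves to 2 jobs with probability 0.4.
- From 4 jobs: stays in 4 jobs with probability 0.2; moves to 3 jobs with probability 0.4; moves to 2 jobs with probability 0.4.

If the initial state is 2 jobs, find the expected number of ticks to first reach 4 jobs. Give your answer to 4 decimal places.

4.8101

Let t(s) be the expected number of ticks to first reach 4 jobs from state s, with t(4 jobs) = 0. Conditioning on the first tick:
t(2 jobs) = 1 + 0.35·t(2 jobs) + 0.4·t(3 jobs)
t(3 jobs) = 1 + 0.4·t(2 jobs) + 0.45·t(3 jobs)
Solving: t(2 jobs) = 4.8101, t(3 jobs) = 5.3165.
Expected ticks from 2 jobs to 4 jobs: 4.8101.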